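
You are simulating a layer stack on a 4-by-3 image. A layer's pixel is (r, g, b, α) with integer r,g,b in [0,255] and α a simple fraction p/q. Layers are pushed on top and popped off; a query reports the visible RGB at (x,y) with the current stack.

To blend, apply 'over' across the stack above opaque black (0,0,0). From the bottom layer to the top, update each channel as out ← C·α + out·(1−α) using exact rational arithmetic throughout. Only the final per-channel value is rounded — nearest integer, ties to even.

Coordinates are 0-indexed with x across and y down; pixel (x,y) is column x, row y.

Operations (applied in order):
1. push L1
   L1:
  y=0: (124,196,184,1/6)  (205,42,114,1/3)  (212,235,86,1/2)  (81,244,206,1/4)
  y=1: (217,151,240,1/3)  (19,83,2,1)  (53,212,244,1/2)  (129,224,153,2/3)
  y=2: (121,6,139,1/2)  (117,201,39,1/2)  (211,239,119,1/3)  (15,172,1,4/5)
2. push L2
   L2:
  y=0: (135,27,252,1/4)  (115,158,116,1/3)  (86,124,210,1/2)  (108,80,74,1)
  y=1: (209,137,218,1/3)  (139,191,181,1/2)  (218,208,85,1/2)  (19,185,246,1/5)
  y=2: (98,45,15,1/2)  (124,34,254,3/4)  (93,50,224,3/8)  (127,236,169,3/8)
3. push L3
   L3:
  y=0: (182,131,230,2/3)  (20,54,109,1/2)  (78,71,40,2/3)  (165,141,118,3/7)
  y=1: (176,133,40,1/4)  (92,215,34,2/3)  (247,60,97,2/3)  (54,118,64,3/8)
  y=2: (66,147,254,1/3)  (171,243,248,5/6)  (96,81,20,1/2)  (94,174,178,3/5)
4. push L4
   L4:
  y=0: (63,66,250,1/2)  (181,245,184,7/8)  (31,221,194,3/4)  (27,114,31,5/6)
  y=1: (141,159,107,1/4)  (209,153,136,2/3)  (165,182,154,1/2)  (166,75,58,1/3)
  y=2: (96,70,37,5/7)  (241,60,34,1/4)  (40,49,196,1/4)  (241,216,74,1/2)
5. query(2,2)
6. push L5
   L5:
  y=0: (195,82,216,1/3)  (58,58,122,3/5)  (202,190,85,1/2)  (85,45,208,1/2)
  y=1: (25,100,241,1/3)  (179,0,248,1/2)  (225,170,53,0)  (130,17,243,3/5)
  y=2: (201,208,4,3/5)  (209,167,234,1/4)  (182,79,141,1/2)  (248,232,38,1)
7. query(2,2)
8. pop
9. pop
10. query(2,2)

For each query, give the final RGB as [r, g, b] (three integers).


(2,2) stack=L1,L2,L3,L4; from [0,0,0]:
L1 α=1/3: [211/3, 239/3, 119/3]
L2 α=3/8: [473/6, 1645/24, 2611/24]
L3 α=1/2: [1049/12, 3589/48, 3091/48]
L4 α=1/4: [1209/16, 4373/64, 6227/64]
→ [76, 68, 97]

(2,2) stack=L1,L2,L3,L4,L5; from [0,0,0]:
L1 α=1/3: [211/3, 239/3, 119/3]
L2 α=3/8: [473/6, 1645/24, 2611/24]
L3 α=1/2: [1049/12, 3589/48, 3091/48]
L4 α=1/4: [1209/16, 4373/64, 6227/64]
L5 α=1/2: [4121/32, 9429/128, 15251/128]
= [129, 74, 119]

(2,2) stack=L1,L2,L3; from [0,0,0]:
after L1 α=1/3: [211/3, 239/3, 119/3]
after L2 α=3/8: [473/6, 1645/24, 2611/24]
after L3 α=1/2: [1049/12, 3589/48, 3091/48]
= [87, 75, 64]


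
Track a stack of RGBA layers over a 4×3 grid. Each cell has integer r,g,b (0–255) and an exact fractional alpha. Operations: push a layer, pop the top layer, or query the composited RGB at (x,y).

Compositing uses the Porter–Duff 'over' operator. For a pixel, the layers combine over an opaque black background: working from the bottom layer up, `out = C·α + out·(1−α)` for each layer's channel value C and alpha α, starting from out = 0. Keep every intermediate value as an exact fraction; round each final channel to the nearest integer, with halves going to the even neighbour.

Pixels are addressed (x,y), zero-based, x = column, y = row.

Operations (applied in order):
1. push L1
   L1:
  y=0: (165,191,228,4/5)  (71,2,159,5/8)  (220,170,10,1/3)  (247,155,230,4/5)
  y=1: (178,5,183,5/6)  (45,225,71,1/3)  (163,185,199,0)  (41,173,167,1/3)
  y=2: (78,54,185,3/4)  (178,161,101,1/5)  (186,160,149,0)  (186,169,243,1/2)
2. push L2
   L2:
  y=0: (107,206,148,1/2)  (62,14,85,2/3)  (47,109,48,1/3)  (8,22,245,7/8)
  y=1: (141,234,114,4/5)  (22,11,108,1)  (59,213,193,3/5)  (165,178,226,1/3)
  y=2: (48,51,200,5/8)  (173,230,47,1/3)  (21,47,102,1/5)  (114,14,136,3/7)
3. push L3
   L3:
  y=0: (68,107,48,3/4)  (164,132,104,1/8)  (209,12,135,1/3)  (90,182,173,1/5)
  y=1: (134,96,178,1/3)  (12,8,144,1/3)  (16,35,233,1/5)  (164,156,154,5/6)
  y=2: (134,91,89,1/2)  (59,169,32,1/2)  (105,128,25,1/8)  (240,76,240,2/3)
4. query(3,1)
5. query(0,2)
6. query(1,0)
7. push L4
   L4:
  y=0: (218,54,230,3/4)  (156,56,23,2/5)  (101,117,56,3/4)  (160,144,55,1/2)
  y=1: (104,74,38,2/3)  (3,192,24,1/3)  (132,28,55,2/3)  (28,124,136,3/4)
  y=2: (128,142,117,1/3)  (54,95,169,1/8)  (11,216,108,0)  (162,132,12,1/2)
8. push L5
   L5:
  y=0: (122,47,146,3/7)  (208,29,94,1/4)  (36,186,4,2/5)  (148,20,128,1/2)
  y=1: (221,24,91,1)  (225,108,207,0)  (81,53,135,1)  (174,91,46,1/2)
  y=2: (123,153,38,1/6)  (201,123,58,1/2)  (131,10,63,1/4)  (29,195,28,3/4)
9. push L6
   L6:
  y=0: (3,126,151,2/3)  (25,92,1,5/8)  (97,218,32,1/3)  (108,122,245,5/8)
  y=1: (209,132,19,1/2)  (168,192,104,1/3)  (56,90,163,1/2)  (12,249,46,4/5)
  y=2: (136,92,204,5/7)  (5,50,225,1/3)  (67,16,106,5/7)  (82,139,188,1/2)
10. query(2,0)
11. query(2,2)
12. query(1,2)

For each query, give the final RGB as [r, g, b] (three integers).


at x=3,y=1 over L1,L2,L3:
L1 α=1/3: [41/3, 173/3, 167/3]
L2 α=1/3: [577/9, 880/9, 1012/9]
L3 α=5/6: [7957/54, 3950/27, 3971/27]
rounded: [147, 146, 147]

at x=0,y=2 over L1,L2,L3:
after L1 α=3/4: [117/2, 81/2, 555/4]
after L2 α=5/8: [831/16, 753/16, 5665/32]
after L3 α=1/2: [2975/32, 2209/32, 8513/64]
→ [93, 69, 133]

query (1,0) [L1,L2,L3] — begin 0,0,0
after L1 α=5/8: [355/8, 5/4, 795/8]
after L2 α=2/3: [449/8, 39/4, 2155/24]
after L3 α=1/8: [4455/64, 801/32, 17581/192]
→ [70, 25, 92]

at x=2,y=0 over L1,L2,L3,L4,L5,L6:
after L1 α=1/3: [220/3, 170/3, 10/3]
after L2 α=1/3: [581/9, 667/9, 164/9]
after L3 α=1/3: [3043/27, 1442/27, 1543/27]
after L4 α=3/4: [2806/27, 10919/108, 6079/108]
after L5 α=2/5: [3454/45, 24311/180, 6367/180]
after L6 α=1/3: [11273/135, 43931/270, 9247/270]
= [84, 163, 34]

at x=2,y=2 over L1,L2,L3,L4,L5,L6:
L1 α=0: [0, 0, 0]
L2 α=1/5: [21/5, 47/5, 102/5]
L3 α=1/8: [84/5, 969/40, 839/40]
L4 α=0: [84/5, 969/40, 839/40]
L5 α=1/4: [907/20, 3307/160, 5037/160]
L6 α=5/7: [4257/70, 9707/560, 47437/560]
→ [61, 17, 85]

(1,2) stack=L1,L2,L3,L4,L5,L6; from [0,0,0]:
after L1 α=1/5: [178/5, 161/5, 101/5]
after L2 α=1/3: [407/5, 1472/15, 437/15]
after L3 α=1/2: [351/5, 4007/30, 917/30]
after L4 α=1/8: [2727/40, 30899/240, 11489/240]
after L5 α=1/2: [10767/80, 60419/480, 25409/480]
after L6 α=1/3: [10967/120, 72419/720, 79409/720]
→ [91, 101, 110]


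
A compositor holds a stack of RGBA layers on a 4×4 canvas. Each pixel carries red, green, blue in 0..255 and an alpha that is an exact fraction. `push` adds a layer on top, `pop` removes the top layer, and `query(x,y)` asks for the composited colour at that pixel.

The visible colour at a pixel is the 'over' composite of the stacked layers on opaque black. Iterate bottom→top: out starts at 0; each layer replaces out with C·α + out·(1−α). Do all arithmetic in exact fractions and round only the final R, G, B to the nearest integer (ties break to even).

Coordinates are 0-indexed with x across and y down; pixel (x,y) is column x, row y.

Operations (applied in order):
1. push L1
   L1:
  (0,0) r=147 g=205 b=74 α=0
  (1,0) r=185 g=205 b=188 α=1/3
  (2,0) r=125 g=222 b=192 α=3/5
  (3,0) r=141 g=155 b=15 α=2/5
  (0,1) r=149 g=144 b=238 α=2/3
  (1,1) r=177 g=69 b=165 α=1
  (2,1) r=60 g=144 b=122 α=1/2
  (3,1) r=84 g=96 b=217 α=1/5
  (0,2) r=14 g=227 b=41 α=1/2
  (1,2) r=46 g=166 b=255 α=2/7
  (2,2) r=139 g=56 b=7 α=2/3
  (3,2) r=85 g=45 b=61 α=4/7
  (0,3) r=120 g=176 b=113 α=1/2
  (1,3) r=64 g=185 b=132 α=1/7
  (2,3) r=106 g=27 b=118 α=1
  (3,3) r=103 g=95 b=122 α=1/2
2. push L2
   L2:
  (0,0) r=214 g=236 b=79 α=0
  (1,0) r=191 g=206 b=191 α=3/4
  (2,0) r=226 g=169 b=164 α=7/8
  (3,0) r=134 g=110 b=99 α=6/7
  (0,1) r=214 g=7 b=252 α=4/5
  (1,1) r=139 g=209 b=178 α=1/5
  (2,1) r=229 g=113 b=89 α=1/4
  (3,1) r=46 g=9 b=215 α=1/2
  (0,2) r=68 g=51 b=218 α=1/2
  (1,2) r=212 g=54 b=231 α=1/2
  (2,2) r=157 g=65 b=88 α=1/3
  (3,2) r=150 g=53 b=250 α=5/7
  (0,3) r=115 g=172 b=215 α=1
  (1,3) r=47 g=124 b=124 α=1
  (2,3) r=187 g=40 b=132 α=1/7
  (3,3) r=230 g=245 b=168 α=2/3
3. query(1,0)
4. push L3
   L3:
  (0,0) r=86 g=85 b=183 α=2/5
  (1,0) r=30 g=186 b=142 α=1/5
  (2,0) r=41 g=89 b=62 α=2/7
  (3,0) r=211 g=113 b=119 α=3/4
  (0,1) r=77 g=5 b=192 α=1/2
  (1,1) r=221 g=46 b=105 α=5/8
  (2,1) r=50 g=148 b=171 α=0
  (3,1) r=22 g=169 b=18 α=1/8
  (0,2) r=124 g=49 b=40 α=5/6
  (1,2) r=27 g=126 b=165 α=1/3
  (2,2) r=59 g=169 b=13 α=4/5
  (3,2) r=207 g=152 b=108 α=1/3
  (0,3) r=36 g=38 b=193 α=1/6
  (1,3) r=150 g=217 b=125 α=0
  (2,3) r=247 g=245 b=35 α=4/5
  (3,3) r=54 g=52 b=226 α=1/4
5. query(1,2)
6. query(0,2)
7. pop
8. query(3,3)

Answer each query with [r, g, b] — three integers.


(1,0) stack=L1,L2; from [0,0,0]:
L1 α=1/3: [185/3, 205/3, 188/3]
L2 α=3/4: [476/3, 2059/12, 1907/12]
= [159, 172, 159]

query (1,2) [L1,L2,L3] — begin 0,0,0
+L1 (α=2/7) → [92/7, 332/7, 510/7]
+L2 (α=1/2) → [788/7, 355/7, 2127/14]
+L3 (α=1/3) → [1765/21, 1592/21, 1094/7]
= [84, 76, 156]

(0,2) stack=L1,L2,L3; from [0,0,0]:
after L1 α=1/2: [7, 227/2, 41/2]
after L2 α=1/2: [75/2, 329/4, 477/4]
after L3 α=5/6: [1315/12, 1309/24, 1277/24]
rounded: [110, 55, 53]

at x=3,y=3 over L1,L2:
after L1 α=1/2: [103/2, 95/2, 61]
after L2 α=2/3: [341/2, 1075/6, 397/3]
rounded: [170, 179, 132]


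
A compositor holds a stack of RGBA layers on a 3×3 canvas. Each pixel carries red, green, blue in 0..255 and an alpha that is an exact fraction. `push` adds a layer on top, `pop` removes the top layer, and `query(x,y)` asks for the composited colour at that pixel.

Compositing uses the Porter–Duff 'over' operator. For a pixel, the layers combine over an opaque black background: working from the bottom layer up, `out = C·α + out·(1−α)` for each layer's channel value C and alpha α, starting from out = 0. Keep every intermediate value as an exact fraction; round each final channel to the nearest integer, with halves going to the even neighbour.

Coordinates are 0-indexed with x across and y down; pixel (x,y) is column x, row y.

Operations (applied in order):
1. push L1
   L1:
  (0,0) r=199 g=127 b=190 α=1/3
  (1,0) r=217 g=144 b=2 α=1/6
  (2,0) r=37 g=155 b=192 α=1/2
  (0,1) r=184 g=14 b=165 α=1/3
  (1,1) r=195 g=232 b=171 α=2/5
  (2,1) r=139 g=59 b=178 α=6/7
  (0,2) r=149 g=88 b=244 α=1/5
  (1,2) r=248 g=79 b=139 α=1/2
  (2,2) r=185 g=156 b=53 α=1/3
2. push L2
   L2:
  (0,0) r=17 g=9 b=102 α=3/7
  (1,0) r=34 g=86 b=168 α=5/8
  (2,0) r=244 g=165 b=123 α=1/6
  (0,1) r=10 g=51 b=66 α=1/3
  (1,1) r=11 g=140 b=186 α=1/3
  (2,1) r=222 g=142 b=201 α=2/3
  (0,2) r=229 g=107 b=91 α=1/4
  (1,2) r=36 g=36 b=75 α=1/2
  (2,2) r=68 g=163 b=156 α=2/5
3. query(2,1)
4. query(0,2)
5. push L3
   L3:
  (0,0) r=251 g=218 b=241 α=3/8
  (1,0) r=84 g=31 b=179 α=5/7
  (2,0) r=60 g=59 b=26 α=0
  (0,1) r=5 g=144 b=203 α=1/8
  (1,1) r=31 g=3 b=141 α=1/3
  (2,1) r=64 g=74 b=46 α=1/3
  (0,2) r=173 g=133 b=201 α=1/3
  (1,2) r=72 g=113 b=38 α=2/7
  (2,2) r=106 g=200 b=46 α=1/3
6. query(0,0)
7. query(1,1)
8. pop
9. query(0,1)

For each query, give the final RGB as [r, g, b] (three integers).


query (2,1) [L1,L2] — begin 0,0,0
L1 α=6/7: [834/7, 354/7, 1068/7]
L2 α=2/3: [1314/7, 2342/21, 1294/7]
rounded: [188, 112, 185]

at x=0,y=2 over L1,L2:
+L1 (α=1/5) → [149/5, 88/5, 244/5]
+L2 (α=1/4) → [398/5, 799/20, 1187/20]
rounded: [80, 40, 59]

query (0,0) [L1,L2,L3] — begin 0,0,0
L1 α=1/3: [199/3, 127/3, 190/3]
L2 α=3/7: [949/21, 589/21, 1678/21]
L3 α=3/8: [10279/84, 16679/168, 23573/168]
= [122, 99, 140]

query (1,1) [L1,L2,L3] — begin 0,0,0
+L1 (α=2/5) → [78, 464/5, 342/5]
+L2 (α=1/3) → [167/3, 1628/15, 538/5]
+L3 (α=1/3) → [427/9, 3301/45, 1781/15]
→ [47, 73, 119]

query (0,1) [L1,L2] — begin 0,0,0
after L1 α=1/3: [184/3, 14/3, 55]
after L2 α=1/3: [398/9, 181/9, 176/3]
→ [44, 20, 59]


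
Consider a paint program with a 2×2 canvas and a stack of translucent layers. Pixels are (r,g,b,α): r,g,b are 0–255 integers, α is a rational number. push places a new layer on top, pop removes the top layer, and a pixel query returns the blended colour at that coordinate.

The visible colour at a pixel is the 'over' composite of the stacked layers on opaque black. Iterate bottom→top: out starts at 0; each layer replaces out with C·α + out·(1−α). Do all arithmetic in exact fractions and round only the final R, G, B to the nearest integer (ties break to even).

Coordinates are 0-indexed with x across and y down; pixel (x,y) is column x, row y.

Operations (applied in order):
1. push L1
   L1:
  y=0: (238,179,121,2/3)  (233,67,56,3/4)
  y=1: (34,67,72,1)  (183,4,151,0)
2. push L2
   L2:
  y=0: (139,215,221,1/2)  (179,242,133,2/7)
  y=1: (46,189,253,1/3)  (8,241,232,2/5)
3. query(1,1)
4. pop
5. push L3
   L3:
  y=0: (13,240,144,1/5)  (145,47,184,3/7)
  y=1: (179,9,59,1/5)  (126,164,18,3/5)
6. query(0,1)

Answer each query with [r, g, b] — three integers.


query (1,1) [L1,L2] — begin 0,0,0
after L1 α=0: [0, 0, 0]
after L2 α=2/5: [16/5, 482/5, 464/5]
→ [3, 96, 93]

at x=0,y=1 over L1,L3:
+L1 (α=1) → [34, 67, 72]
+L3 (α=1/5) → [63, 277/5, 347/5]
= [63, 55, 69]


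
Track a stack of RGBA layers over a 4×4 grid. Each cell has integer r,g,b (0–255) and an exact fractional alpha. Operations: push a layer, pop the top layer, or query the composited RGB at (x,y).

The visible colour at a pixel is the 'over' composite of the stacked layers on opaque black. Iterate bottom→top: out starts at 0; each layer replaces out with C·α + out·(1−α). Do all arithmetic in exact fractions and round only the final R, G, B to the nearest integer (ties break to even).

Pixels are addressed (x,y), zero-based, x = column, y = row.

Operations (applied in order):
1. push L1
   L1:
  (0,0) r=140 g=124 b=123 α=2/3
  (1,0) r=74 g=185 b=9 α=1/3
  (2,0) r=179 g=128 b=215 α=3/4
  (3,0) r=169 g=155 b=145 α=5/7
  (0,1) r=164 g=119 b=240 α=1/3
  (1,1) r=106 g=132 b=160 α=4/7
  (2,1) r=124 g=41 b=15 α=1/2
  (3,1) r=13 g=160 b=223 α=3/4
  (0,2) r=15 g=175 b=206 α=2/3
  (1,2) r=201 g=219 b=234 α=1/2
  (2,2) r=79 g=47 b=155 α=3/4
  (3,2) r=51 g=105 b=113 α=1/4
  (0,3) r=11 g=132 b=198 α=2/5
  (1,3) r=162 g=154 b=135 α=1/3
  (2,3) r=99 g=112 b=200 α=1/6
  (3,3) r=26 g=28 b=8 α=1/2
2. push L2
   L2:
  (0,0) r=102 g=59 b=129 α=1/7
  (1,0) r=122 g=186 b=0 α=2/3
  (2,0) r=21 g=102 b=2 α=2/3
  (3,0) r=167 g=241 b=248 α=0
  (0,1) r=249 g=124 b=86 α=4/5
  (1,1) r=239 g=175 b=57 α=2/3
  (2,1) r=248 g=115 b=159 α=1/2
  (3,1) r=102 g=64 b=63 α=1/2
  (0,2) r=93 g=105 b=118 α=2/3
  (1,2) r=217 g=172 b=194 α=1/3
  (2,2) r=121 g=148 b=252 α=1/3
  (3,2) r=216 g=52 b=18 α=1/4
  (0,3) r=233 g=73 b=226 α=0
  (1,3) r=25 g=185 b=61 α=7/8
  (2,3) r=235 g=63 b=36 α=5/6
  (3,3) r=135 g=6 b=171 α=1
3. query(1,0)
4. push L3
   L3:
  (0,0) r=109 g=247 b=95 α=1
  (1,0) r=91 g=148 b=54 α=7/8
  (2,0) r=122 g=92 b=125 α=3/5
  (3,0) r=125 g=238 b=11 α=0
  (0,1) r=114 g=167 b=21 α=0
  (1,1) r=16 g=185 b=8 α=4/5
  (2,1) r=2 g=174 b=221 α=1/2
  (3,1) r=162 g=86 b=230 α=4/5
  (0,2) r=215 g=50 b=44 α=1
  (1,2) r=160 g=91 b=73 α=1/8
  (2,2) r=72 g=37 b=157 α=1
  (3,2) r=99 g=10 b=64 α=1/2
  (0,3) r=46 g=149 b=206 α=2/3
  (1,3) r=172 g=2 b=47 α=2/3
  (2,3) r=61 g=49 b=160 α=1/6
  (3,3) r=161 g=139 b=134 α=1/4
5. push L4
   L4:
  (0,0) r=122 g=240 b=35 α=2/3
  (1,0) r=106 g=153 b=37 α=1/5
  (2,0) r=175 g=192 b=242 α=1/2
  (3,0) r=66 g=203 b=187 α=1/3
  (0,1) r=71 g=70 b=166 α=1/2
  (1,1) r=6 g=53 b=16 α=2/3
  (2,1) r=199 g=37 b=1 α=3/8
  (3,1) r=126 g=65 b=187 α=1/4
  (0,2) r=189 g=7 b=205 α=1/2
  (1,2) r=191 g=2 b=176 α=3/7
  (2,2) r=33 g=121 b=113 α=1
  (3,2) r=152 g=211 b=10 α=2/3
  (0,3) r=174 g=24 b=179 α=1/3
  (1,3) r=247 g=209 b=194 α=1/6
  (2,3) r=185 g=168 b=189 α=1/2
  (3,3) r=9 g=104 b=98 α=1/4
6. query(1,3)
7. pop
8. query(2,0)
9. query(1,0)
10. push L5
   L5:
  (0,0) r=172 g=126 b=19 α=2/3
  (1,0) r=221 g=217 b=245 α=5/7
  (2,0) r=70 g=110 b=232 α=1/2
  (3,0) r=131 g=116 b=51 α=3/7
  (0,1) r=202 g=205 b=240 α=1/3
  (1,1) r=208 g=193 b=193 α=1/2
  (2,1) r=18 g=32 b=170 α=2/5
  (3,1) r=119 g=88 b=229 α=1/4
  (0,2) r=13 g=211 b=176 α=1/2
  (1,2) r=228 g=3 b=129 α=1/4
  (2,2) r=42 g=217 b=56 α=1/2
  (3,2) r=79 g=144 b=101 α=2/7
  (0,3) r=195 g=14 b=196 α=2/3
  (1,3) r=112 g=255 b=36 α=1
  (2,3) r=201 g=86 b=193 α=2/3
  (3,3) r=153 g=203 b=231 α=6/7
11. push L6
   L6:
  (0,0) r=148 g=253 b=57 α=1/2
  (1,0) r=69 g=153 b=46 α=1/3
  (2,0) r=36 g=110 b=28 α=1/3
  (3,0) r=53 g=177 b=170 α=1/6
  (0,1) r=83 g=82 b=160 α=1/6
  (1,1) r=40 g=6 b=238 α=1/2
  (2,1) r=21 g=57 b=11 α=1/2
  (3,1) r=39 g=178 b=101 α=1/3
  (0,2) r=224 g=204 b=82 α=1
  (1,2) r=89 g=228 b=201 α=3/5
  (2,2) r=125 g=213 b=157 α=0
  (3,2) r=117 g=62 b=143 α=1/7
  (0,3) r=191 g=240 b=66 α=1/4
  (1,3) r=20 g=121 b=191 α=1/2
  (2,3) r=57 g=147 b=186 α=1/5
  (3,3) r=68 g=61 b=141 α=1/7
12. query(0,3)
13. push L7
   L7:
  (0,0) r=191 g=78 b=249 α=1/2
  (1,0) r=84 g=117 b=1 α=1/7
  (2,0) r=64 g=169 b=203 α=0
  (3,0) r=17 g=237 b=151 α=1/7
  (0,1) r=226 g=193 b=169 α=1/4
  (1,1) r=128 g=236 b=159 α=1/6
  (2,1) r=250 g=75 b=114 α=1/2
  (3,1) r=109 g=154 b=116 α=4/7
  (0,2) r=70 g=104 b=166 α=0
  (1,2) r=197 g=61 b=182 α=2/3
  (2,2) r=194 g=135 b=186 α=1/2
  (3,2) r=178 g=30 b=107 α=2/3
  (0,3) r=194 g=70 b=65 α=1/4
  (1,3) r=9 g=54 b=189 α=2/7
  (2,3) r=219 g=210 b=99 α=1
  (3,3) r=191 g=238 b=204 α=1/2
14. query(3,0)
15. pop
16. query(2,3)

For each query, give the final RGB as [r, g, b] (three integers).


query (1,0) [L1,L2] — begin 0,0,0
+L1 (α=1/3) → [74/3, 185/3, 3]
+L2 (α=2/3) → [806/9, 1301/9, 1]
rounded: [90, 145, 1]

query (1,3) [L1,L2,L3,L4] — begin 0,0,0
after L1 α=1/3: [54, 154/3, 45]
after L2 α=7/8: [229/8, 4039/24, 59]
after L3 α=2/3: [2981/24, 4135/72, 51]
after L4 α=1/6: [20833/144, 35723/432, 449/6]
= [145, 83, 75]

at x=2,y=0 over L1,L2,L3:
after L1 α=3/4: [537/4, 96, 645/4]
after L2 α=2/3: [235/4, 100, 661/12]
after L3 α=3/5: [967/10, 476/5, 2911/30]
rounded: [97, 95, 97]

at x=1,y=0 over L1,L2,L3:
+L1 (α=1/3) → [74/3, 185/3, 3]
+L2 (α=2/3) → [806/9, 1301/9, 1]
+L3 (α=7/8) → [6539/72, 10625/72, 379/8]
rounded: [91, 148, 47]

query (0,3) [L1,L2,L3,L5,L6] — begin 0,0,0
L1 α=2/5: [22/5, 264/5, 396/5]
L2 α=0: [22/5, 264/5, 396/5]
L3 α=2/3: [482/15, 1754/15, 2456/15]
L5 α=2/3: [6332/45, 2174/45, 8336/45]
L6 α=1/4: [9197/60, 2887/30, 4663/30]
→ [153, 96, 155]

(3,0) stack=L1,L2,L3,L5,L6,L7; from [0,0,0]:
L1 α=5/7: [845/7, 775/7, 725/7]
L2 α=0: [845/7, 775/7, 725/7]
L3 α=0: [845/7, 775/7, 725/7]
L5 α=3/7: [6131/49, 5536/49, 3971/49]
L6 α=1/6: [5542/49, 36353/294, 9395/98]
L7 α=1/7: [34085/343, 47966/343, 35584/343]
= [99, 140, 104]

(2,3) stack=L1,L2,L3,L5,L6; from [0,0,0]:
L1 α=1/6: [33/2, 56/3, 100/3]
L2 α=5/6: [2383/12, 1001/18, 320/9]
L3 α=1/6: [12647/72, 5887/108, 1520/27]
L5 α=2/3: [41591/216, 24463/324, 11942/81]
L6 α=1/5: [44669/270, 7274/81, 62834/405]
→ [165, 90, 155]


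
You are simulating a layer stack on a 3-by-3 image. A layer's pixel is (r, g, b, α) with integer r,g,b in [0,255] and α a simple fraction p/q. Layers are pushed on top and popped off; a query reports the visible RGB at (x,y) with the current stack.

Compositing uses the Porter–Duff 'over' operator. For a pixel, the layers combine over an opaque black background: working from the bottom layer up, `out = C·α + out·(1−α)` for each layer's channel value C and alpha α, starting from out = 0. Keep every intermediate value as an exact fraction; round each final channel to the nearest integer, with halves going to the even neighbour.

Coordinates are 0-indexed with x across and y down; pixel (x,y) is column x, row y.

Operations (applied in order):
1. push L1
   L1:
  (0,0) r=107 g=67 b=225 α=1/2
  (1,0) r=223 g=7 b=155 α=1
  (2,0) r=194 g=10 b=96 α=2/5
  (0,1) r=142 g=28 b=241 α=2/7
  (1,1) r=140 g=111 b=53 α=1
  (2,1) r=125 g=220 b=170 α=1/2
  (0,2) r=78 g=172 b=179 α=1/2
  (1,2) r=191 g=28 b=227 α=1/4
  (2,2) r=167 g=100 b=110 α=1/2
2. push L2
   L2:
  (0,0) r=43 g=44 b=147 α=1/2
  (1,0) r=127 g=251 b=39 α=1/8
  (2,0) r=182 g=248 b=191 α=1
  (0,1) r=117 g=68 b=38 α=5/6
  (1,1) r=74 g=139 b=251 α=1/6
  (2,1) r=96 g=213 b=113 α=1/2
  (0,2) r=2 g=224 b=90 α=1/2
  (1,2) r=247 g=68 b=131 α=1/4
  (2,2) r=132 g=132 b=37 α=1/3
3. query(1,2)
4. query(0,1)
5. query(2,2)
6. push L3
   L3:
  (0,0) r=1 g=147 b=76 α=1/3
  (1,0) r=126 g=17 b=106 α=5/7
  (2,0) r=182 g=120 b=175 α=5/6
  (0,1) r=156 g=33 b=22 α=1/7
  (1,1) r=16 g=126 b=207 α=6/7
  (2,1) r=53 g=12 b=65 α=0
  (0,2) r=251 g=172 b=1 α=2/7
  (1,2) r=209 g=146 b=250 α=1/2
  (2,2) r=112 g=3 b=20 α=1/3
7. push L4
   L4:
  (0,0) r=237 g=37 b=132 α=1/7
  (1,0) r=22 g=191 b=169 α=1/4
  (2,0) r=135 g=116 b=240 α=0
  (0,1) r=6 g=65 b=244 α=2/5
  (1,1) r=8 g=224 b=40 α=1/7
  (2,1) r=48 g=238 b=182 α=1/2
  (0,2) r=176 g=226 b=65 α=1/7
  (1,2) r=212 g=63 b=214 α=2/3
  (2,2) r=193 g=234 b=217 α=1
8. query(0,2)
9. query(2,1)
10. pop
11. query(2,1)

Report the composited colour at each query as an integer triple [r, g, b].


at x=1,y=2 over L1,L2:
after L1 α=1/4: [191/4, 7, 227/4]
after L2 α=1/4: [1561/16, 89/4, 1205/16]
= [98, 22, 75]

query (0,1) [L1,L2] — begin 0,0,0
+L1 (α=2/7) → [284/7, 8, 482/7]
+L2 (α=5/6) → [4379/42, 58, 302/7]
= [104, 58, 43]

(2,2) stack=L1,L2; from [0,0,0]:
after L1 α=1/2: [167/2, 50, 55]
after L2 α=1/3: [299/3, 232/3, 49]
→ [100, 77, 49]

at x=0,y=2 over L1,L2,L3,L4:
+L1 (α=1/2) → [39, 86, 179/2]
+L2 (α=1/2) → [41/2, 155, 359/4]
+L3 (α=2/7) → [1209/14, 1119/7, 1803/28]
+L4 (α=1/7) → [4859/49, 8296/49, 6319/98]
= [99, 169, 64]

at x=2,y=1 over L1,L2,L3,L4:
+L1 (α=1/2) → [125/2, 110, 85]
+L2 (α=1/2) → [317/4, 323/2, 99]
+L3 (α=0) → [317/4, 323/2, 99]
+L4 (α=1/2) → [509/8, 799/4, 281/2]
= [64, 200, 140]

at x=2,y=1 over L1,L2,L3:
+L1 (α=1/2) → [125/2, 110, 85]
+L2 (α=1/2) → [317/4, 323/2, 99]
+L3 (α=0) → [317/4, 323/2, 99]
rounded: [79, 162, 99]


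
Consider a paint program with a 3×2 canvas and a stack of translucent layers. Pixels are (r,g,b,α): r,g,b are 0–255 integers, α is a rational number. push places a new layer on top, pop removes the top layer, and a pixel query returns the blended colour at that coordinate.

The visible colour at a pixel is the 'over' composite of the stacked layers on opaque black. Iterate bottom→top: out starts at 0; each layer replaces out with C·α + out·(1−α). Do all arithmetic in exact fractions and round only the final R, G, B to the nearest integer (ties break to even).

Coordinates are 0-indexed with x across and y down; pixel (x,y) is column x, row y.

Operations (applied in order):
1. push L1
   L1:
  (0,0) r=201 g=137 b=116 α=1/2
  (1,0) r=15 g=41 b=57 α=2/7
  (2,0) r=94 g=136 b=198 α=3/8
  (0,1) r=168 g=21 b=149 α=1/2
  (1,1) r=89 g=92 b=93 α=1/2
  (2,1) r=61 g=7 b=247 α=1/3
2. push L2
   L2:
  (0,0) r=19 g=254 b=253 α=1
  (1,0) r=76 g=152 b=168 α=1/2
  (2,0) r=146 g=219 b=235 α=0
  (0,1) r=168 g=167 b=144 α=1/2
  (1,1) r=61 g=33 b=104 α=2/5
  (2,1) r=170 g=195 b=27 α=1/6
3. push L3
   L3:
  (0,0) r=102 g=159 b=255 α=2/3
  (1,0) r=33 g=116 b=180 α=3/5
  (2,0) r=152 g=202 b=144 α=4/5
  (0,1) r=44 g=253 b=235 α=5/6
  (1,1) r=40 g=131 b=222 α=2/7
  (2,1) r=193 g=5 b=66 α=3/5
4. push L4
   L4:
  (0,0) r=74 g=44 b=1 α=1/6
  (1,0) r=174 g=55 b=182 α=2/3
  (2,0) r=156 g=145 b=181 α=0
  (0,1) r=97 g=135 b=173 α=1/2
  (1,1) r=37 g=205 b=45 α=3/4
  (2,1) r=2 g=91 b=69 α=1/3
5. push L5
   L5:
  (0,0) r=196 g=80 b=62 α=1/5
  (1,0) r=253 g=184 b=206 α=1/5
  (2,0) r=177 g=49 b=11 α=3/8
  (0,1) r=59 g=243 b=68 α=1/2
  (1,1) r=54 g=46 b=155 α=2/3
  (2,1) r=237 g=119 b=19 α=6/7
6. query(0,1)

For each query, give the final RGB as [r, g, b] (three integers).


query (0,1) [L1,L2,L3,L4,L5] — begin 0,0,0
+L1 (α=1/2) → [84, 21/2, 149/2]
+L2 (α=1/2) → [126, 355/4, 437/4]
+L3 (α=5/6) → [173/3, 1805/8, 5137/24]
+L4 (α=1/2) → [232/3, 2885/16, 9289/48]
+L5 (α=1/2) → [409/6, 6773/32, 12553/96]
rounded: [68, 212, 131]


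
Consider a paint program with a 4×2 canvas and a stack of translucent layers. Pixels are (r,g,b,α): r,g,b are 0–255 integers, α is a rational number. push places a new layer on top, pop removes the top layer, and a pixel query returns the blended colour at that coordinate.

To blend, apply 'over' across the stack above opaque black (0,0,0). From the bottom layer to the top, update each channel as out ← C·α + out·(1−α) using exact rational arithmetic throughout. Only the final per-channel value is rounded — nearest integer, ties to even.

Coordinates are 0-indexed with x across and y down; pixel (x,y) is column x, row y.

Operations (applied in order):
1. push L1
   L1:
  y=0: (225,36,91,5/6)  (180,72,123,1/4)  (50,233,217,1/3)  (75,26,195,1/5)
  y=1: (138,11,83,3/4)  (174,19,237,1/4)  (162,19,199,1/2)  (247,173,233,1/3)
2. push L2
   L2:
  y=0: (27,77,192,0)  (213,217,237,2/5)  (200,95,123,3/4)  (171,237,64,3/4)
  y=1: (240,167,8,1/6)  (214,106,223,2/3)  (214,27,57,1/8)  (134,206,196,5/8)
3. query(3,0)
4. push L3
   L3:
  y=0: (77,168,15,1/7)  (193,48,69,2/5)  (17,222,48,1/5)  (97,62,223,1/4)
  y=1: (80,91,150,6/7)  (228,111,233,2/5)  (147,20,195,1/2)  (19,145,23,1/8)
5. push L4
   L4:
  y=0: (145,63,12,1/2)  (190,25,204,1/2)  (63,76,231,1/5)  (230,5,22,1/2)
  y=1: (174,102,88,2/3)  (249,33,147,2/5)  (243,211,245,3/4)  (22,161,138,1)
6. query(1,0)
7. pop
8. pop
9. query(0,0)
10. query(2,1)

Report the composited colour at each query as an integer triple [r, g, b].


(3,0) stack=L1,L2; from [0,0,0]:
L1 α=1/5: [15, 26/5, 39]
L2 α=3/4: [132, 3581/20, 231/4]
= [132, 179, 58]

query (1,0) [L1,L2,L3,L4] — begin 0,0,0
+L1 (α=1/4) → [45, 18, 123/4]
+L2 (α=2/5) → [561/5, 488/5, 453/4]
+L3 (α=2/5) → [3613/25, 1944/25, 1911/20]
+L4 (α=1/2) → [8363/50, 2569/50, 5991/40]
→ [167, 51, 150]

(0,0) stack=L1,L2; from [0,0,0]:
+L1 (α=5/6) → [375/2, 30, 455/6]
+L2 (α=0) → [375/2, 30, 455/6]
→ [188, 30, 76]

(2,1) stack=L1,L2; from [0,0,0]:
after L1 α=1/2: [81, 19/2, 199/2]
after L2 α=1/8: [781/8, 187/16, 1507/16]
→ [98, 12, 94]


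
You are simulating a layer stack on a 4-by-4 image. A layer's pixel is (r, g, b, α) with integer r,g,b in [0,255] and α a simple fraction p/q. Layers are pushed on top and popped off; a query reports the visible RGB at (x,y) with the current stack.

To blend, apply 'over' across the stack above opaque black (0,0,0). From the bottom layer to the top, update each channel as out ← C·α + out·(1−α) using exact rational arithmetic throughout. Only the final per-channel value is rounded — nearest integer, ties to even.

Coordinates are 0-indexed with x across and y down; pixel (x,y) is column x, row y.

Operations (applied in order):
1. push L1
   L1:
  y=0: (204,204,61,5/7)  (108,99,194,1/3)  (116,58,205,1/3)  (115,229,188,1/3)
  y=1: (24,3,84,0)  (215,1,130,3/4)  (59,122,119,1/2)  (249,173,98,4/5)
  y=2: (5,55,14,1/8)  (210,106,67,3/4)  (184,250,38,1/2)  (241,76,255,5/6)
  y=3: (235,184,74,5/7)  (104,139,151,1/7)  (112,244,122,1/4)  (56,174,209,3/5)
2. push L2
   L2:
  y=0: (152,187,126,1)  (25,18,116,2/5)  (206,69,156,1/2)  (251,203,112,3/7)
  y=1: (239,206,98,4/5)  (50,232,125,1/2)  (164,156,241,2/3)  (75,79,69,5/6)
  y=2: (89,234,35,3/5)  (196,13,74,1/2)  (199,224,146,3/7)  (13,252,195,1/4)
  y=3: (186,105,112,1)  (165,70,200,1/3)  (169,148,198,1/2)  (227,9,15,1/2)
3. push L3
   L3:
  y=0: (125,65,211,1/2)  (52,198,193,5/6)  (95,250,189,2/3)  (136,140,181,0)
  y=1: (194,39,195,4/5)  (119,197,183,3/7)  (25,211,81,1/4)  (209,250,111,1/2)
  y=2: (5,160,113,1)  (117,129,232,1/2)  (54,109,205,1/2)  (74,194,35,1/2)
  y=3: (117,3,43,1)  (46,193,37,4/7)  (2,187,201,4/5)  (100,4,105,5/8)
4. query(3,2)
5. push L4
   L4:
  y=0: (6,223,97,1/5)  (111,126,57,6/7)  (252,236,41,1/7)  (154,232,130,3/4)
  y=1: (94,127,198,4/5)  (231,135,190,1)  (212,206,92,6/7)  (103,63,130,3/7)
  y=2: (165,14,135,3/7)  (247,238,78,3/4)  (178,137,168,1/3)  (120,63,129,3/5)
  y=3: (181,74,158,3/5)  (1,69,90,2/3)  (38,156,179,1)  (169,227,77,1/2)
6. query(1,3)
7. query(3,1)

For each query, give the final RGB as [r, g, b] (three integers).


at x=3,y=2 over L1,L2,L3:
L1 α=5/6: [1205/6, 190/3, 425/2]
L2 α=1/4: [1231/8, 221/2, 1665/8]
L3 α=1/2: [1823/16, 609/4, 1945/16]
= [114, 152, 122]

at x=1,y=3 over L1,L2,L3,L4:
L1 α=1/7: [104/7, 139/7, 151/7]
L2 α=1/3: [1363/21, 256/7, 1702/21]
L3 α=4/7: [2651/49, 6172/49, 2738/49]
L4 α=2/3: [2749/147, 12934/147, 11558/147]
rounded: [19, 88, 79]

(3,1) stack=L1,L2,L3,L4; from [0,0,0]:
after L1 α=4/5: [996/5, 692/5, 392/5]
after L2 α=5/6: [957/10, 889/10, 2117/30]
after L3 α=1/2: [3047/20, 3389/20, 5447/60]
after L4 α=3/7: [656/5, 4334/35, 11297/105]
rounded: [131, 124, 108]


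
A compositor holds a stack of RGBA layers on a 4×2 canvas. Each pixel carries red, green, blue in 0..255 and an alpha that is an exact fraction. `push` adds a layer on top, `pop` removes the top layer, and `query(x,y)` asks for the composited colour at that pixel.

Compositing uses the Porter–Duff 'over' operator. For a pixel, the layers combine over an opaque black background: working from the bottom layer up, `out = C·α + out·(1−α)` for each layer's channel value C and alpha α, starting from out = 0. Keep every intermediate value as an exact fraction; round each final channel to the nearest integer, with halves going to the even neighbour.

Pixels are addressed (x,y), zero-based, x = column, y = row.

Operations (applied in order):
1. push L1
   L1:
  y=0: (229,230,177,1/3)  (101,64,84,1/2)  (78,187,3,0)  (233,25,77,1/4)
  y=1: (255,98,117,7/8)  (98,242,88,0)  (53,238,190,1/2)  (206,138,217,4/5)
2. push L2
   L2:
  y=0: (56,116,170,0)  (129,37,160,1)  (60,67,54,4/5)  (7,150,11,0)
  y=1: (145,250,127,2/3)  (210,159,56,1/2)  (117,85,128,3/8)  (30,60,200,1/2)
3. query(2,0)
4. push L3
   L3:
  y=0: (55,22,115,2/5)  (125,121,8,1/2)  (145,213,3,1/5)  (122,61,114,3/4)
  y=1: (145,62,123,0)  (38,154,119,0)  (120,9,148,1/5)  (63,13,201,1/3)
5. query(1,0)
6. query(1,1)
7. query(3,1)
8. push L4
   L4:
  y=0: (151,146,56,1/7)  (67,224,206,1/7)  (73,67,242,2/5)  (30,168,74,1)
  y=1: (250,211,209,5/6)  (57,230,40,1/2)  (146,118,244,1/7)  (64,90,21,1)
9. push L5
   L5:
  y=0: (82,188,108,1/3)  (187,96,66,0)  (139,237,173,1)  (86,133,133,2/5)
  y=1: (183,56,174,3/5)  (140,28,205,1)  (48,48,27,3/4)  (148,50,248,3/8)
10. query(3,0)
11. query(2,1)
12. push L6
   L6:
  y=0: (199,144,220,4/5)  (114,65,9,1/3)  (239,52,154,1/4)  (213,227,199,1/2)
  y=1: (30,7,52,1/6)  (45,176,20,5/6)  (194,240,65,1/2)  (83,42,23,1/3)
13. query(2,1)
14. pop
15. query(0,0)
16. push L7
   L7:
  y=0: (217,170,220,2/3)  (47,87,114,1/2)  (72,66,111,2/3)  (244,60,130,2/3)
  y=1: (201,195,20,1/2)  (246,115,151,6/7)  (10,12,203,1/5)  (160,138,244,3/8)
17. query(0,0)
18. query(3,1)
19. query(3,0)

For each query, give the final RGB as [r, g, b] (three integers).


query (2,0) [L1,L2] — begin 0,0,0
+L1 (α=0) → [0, 0, 0]
+L2 (α=4/5) → [48, 268/5, 216/5]
= [48, 54, 43]

query (1,0) [L1,L2,L3] — begin 0,0,0
after L1 α=1/2: [101/2, 32, 42]
after L2 α=1: [129, 37, 160]
after L3 α=1/2: [127, 79, 84]
rounded: [127, 79, 84]

query (1,1) [L1,L2,L3] — begin 0,0,0
+L1 (α=0) → [0, 0, 0]
+L2 (α=1/2) → [105, 159/2, 28]
+L3 (α=0) → [105, 159/2, 28]
rounded: [105, 80, 28]

at x=3,y=1 over L1,L2,L3:
after L1 α=4/5: [824/5, 552/5, 868/5]
after L2 α=1/2: [487/5, 426/5, 934/5]
after L3 α=1/3: [1289/15, 917/15, 2873/15]
→ [86, 61, 192]

at x=3,y=0 over L1,L2,L3,L4,L5:
L1 α=1/4: [233/4, 25/4, 77/4]
L2 α=0: [233/4, 25/4, 77/4]
L3 α=3/4: [1697/16, 757/16, 1445/16]
L4 α=1: [30, 168, 74]
L5 α=2/5: [262/5, 154, 488/5]
→ [52, 154, 98]

at x=2,y=1 over L1,L2,L3,L4,L5:
L1 α=1/2: [53/2, 119, 95]
L2 α=3/8: [967/16, 425/4, 859/8]
L3 α=1/5: [1447/20, 434/5, 231/2]
L4 α=1/7: [5801/70, 3194/35, 937/7]
L5 α=3/4: [15881/280, 4117/70, 376/7]
→ [57, 59, 54]

query (2,1) [L1,L2,L3,L4,L5,L6] — begin 0,0,0
+L1 (α=1/2) → [53/2, 119, 95]
+L2 (α=3/8) → [967/16, 425/4, 859/8]
+L3 (α=1/5) → [1447/20, 434/5, 231/2]
+L4 (α=1/7) → [5801/70, 3194/35, 937/7]
+L5 (α=3/4) → [15881/280, 4117/70, 376/7]
+L6 (α=1/2) → [70201/560, 20917/140, 831/14]
→ [125, 149, 59]

at x=0,y=0 over L1,L2,L3,L4,L5:
after L1 α=1/3: [229/3, 230/3, 59]
after L2 α=0: [229/3, 230/3, 59]
after L3 α=2/5: [339/5, 274/5, 407/5]
after L4 α=1/7: [2789/35, 2374/35, 2722/35]
after L5 α=1/3: [2816/35, 3776/35, 9224/105]
rounded: [80, 108, 88]

(0,0) stack=L1,L2,L3,L4,L5,L7; from [0,0,0]:
after L1 α=1/3: [229/3, 230/3, 59]
after L2 α=0: [229/3, 230/3, 59]
after L3 α=2/5: [339/5, 274/5, 407/5]
after L4 α=1/7: [2789/35, 2374/35, 2722/35]
after L5 α=1/3: [2816/35, 3776/35, 9224/105]
after L7 α=2/3: [6002/35, 15676/105, 55424/315]
→ [171, 149, 176]

(3,1) stack=L1,L2,L3,L4,L5,L7; from [0,0,0]:
after L1 α=4/5: [824/5, 552/5, 868/5]
after L2 α=1/2: [487/5, 426/5, 934/5]
after L3 α=1/3: [1289/15, 917/15, 2873/15]
after L4 α=1: [64, 90, 21]
after L5 α=3/8: [191/2, 75, 849/8]
after L7 α=3/8: [1915/16, 789/8, 10101/64]
→ [120, 99, 158]

(3,0) stack=L1,L2,L3,L4,L5,L7; from [0,0,0]:
after L1 α=1/4: [233/4, 25/4, 77/4]
after L2 α=0: [233/4, 25/4, 77/4]
after L3 α=3/4: [1697/16, 757/16, 1445/16]
after L4 α=1: [30, 168, 74]
after L5 α=2/5: [262/5, 154, 488/5]
after L7 α=2/3: [2702/15, 274/3, 596/5]
rounded: [180, 91, 119]


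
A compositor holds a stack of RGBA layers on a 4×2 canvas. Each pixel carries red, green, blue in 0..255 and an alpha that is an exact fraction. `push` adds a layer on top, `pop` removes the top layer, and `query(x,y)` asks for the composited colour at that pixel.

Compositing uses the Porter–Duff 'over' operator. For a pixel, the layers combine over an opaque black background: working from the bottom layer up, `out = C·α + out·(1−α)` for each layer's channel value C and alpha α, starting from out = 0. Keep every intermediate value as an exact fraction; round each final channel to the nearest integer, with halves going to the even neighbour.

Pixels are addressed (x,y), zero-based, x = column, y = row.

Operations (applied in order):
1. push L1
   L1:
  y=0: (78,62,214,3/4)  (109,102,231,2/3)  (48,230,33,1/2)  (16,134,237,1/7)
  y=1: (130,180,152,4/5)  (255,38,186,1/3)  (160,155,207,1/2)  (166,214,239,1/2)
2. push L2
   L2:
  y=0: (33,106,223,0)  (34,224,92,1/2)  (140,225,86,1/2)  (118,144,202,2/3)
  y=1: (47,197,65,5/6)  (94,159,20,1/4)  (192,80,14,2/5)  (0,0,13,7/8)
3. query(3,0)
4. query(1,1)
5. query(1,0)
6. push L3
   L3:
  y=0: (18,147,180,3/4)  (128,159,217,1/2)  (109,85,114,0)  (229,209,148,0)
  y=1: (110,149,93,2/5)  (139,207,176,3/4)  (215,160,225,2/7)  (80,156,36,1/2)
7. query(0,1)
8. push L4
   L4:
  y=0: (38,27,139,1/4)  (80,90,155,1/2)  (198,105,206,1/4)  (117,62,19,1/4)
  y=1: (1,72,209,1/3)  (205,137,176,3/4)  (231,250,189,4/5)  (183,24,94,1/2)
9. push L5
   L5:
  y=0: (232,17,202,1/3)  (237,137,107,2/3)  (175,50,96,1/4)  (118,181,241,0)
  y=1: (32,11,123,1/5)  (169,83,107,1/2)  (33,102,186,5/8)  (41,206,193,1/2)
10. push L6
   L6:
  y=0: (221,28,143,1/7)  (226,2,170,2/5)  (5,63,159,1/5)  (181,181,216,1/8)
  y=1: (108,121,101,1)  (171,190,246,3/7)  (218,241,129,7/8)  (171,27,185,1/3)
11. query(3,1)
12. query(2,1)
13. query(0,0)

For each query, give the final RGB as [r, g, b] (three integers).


(3,0) stack=L1,L2; from [0,0,0]:
after L1 α=1/7: [16/7, 134/7, 237/7]
after L2 α=2/3: [556/7, 2150/21, 3065/21]
= [79, 102, 146]

(1,1) stack=L1,L2; from [0,0,0]:
L1 α=1/3: [85, 38/3, 62]
L2 α=1/4: [349/4, 197/4, 103/2]
= [87, 49, 52]

at x=1,y=0 over L1,L2:
after L1 α=2/3: [218/3, 68, 154]
after L2 α=1/2: [160/3, 146, 123]
rounded: [53, 146, 123]

query (0,1) [L1,L2,L3] — begin 0,0,0
L1 α=4/5: [104, 144, 608/5]
L2 α=5/6: [113/2, 1129/6, 2233/30]
L3 α=2/5: [779/10, 345/2, 4093/50]
rounded: [78, 172, 82]

(3,1) stack=L1,L2,L3,L4,L5,L6; from [0,0,0]:
L1 α=1/2: [83, 107, 239/2]
L2 α=7/8: [83/8, 107/8, 421/16]
L3 α=1/2: [723/16, 1355/16, 997/32]
L4 α=1/2: [3651/32, 1739/32, 4005/64]
L5 α=1/2: [4963/64, 8331/64, 16357/128]
L6 α=1/3: [10435/96, 3065/32, 9399/64]
→ [109, 96, 147]

query (2,1) [L1,L2,L3,L4,L5,L6] — begin 0,0,0
after L1 α=1/2: [80, 155/2, 207/2]
after L2 α=2/5: [624/5, 157/2, 677/10]
after L3 α=2/7: [1054/7, 1425/14, 1577/14]
after L4 α=4/5: [7522/35, 3085/14, 12161/70]
after L5 α=5/8: [28341/280, 16395/112, 101583/560]
after L6 α=7/8: [455621/2240, 205339/896, 607263/4480]
= [203, 229, 136]

query (0,0) [L1,L2,L3,L4,L5,L6] — begin 0,0,0
L1 α=3/4: [117/2, 93/2, 321/2]
L2 α=0: [117/2, 93/2, 321/2]
L3 α=3/4: [225/8, 975/8, 1401/8]
L4 α=1/4: [979/32, 3141/32, 5315/32]
L5 α=1/3: [4691/48, 3413/48, 2849/16]
L6 α=1/7: [6459/56, 3637/56, 9691/56]
rounded: [115, 65, 173]


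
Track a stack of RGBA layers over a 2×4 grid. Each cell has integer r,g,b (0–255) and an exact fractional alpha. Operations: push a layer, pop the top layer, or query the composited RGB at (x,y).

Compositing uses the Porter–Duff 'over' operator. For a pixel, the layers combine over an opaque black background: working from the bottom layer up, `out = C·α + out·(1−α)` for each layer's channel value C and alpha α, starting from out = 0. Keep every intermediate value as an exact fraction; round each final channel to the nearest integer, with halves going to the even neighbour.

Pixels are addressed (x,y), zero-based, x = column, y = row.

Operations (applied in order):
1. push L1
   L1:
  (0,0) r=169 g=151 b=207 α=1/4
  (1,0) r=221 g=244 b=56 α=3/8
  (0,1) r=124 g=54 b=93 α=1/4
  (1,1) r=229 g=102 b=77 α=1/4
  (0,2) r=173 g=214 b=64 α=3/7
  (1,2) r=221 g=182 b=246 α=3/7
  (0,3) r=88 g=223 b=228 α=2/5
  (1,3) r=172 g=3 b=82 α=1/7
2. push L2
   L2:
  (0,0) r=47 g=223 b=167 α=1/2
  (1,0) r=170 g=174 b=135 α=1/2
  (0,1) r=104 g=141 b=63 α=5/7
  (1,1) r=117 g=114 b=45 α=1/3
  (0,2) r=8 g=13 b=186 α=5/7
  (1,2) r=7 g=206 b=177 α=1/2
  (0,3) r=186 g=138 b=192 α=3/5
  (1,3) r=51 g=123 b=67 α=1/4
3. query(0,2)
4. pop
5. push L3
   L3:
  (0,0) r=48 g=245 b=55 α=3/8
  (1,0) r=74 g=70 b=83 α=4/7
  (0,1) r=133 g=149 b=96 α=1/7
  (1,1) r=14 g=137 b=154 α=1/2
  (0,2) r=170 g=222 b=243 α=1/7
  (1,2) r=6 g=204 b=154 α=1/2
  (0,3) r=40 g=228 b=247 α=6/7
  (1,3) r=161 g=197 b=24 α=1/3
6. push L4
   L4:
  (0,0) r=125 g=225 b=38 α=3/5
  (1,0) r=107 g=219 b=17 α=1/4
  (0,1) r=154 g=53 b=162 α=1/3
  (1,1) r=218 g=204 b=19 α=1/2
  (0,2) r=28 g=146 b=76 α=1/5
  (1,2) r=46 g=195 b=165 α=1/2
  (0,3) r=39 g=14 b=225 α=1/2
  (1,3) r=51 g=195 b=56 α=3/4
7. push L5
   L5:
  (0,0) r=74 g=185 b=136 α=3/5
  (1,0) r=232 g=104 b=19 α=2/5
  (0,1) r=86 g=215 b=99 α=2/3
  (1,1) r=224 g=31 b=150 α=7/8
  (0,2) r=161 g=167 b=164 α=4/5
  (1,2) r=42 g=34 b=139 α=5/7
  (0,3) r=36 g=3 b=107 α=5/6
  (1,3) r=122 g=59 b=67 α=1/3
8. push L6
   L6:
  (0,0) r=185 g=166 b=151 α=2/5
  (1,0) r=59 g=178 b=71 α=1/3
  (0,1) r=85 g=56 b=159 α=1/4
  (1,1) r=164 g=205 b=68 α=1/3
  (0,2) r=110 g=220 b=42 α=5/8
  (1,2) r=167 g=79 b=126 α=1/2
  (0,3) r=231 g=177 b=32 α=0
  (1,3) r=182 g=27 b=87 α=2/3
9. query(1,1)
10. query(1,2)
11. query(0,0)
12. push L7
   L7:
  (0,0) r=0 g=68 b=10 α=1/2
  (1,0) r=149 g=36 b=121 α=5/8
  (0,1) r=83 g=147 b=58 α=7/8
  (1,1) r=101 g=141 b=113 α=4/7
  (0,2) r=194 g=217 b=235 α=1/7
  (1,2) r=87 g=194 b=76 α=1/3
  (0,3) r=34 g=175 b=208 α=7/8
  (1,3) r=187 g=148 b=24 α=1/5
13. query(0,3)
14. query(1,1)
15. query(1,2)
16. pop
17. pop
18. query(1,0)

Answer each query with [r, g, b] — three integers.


(0,2) stack=L1,L2; from [0,0,0]:
L1 α=3/7: [519/7, 642/7, 192/7]
L2 α=5/7: [1318/49, 1739/49, 6894/49]
rounded: [27, 35, 141]

query (1,1) [L1,L3,L4,L5,L6] — begin 0,0,0
+L1 (α=1/4) → [229/4, 51/2, 77/4]
+L3 (α=1/2) → [285/8, 325/4, 693/8]
+L4 (α=1/2) → [2029/16, 1141/8, 845/16]
+L5 (α=7/8) → [27117/128, 2877/64, 17645/128]
+L6 (α=1/3) → [37613/192, 9437/96, 21997/192]
→ [196, 98, 115]

at x=1,y=2 over L1,L3,L4,L5,L6:
L1 α=3/7: [663/7, 78, 738/7]
L3 α=1/2: [705/14, 141, 908/7]
L4 α=1/2: [1349/28, 168, 2063/14]
L5 α=5/7: [4289/98, 506/7, 6928/49]
L6 α=1/2: [20655/196, 1059/14, 6551/49]
rounded: [105, 76, 134]

query (0,0) [L1,L3,L4,L5,L6] — begin 0,0,0
after L1 α=1/4: [169/4, 151/4, 207/4]
after L3 α=3/8: [1421/32, 3695/32, 1695/32]
after L4 α=3/5: [7421/80, 2899/16, 3519/80]
after L5 α=3/5: [16301/200, 7339/40, 19839/200]
after L6 α=2/5: [122903/1000, 35297/200, 119917/1000]
= [123, 176, 120]

query (0,3) [L1,L3,L4,L5,L6,L7] — begin 0,0,0
L1 α=2/5: [176/5, 446/5, 456/5]
L3 α=6/7: [1376/35, 7286/35, 7866/35]
L4 α=1/2: [2741/70, 3888/35, 15741/70]
L5 α=5/6: [15341/420, 1471/70, 53191/420]
L6 α=0: [15341/420, 1471/70, 53191/420]
L7 α=7/8: [115301/3360, 87221/560, 664711/3360]
→ [34, 156, 198]

(1,1) stack=L1,L3,L4,L5,L6,L7; from [0,0,0]:
L1 α=1/4: [229/4, 51/2, 77/4]
L3 α=1/2: [285/8, 325/4, 693/8]
L4 α=1/2: [2029/16, 1141/8, 845/16]
L5 α=7/8: [27117/128, 2877/64, 17645/128]
L6 α=1/3: [37613/192, 9437/96, 21997/192]
L7 α=4/7: [9067/64, 27485/224, 7275/64]
rounded: [142, 123, 114]

(1,2) stack=L1,L3,L4,L5,L6,L7; from [0,0,0]:
after L1 α=3/7: [663/7, 78, 738/7]
after L3 α=1/2: [705/14, 141, 908/7]
after L4 α=1/2: [1349/28, 168, 2063/14]
after L5 α=5/7: [4289/98, 506/7, 6928/49]
after L6 α=1/2: [20655/196, 1059/14, 6551/49]
after L7 α=1/3: [9727/98, 2417/21, 16826/147]
→ [99, 115, 114]

query (1,0) [L1,L3,L4,L5] — begin 0,0,0
L1 α=3/8: [663/8, 183/2, 21]
L3 α=4/7: [4357/56, 1109/14, 395/7]
L4 α=1/4: [19063/224, 6393/56, 326/7]
L5 α=2/5: [32225/224, 30827/280, 1244/35]
→ [144, 110, 36]
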